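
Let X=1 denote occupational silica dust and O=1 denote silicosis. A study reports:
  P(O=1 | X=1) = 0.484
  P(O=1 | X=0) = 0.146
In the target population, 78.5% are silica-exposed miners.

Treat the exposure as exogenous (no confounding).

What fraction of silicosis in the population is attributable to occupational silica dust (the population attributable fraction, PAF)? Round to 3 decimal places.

PAF ≈ 0.645

Let p₁ = 0.484, p₀ = 0.146.
Overall risk P(Y=1) = π·p₁ + (1−π)·p₀ = 0.785×0.484 + 0.215×0.146 = 0.41133.
Under exogeneity, PAF = [P(Y=1) − p₀] / P(Y=1).
PAF = (0.41133 − 0.146) / 0.41133 ≈ 0.6451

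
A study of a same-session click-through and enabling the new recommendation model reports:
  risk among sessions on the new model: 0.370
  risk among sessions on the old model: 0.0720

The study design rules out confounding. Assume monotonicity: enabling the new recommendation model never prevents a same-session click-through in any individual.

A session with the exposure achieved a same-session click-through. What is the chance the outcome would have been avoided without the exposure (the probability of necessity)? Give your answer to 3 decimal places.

PN ≈ 0.805

Let p₁ = 0.37, p₀ = 0.072.
Under exogeneity and monotonicity, PN = (p₁ − p₀) / p₁.
PN = (0.37 − 0.072) / 0.37 = 0.298 / 0.37 ≈ 0.8054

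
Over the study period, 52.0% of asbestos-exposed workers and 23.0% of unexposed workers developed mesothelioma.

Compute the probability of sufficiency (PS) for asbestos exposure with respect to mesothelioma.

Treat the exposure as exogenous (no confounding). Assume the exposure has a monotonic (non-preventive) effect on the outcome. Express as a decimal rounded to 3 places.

PS ≈ 0.377

p₁ = 0.52, p₀ = 0.23.
Under exogeneity and monotonicity, PS = (p₁ − p₀) / (1 − p₀).
PS = (0.52 − 0.23) / (1 − 0.23) = 0.29 / 0.77 ≈ 0.3766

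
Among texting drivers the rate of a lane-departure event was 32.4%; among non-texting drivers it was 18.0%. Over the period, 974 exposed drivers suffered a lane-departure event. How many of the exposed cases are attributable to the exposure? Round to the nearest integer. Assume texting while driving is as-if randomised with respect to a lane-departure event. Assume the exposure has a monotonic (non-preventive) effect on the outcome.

about 433 cases

p₁ = 0.324, p₀ = 0.18.
PN = (p₁ − p₀)/p₁ = (0.324 − 0.18) / 0.324 ≈ 0.44444.
Attributable cases ≈ PN × (exposed cases) = 0.44444 × 974 ≈ 432.89.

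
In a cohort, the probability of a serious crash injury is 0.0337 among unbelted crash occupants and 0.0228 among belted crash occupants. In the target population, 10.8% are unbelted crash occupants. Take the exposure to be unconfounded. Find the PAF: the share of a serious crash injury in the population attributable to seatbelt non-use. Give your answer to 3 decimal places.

Let p₁ = 0.0337, p₀ = 0.0228.
Overall risk P(Y=1) = π·p₁ + (1−π)·p₀ = 0.108×0.0337 + 0.892×0.0228 = 0.023977.
Under exogeneity, PAF = [P(Y=1) − p₀] / P(Y=1).
PAF = (0.023977 − 0.0228) / 0.023977 ≈ 0.0491

PAF ≈ 0.049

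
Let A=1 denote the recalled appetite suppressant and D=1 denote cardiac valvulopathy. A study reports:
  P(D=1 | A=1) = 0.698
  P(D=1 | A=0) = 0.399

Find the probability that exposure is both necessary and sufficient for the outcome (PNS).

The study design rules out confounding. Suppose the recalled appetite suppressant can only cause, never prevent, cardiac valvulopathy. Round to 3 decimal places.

Let p₁ = 0.698, p₀ = 0.399.
Under exogeneity and monotonicity, PNS = p₁ − p₀.
PNS = 0.698 − 0.399 = 0.299

PNS ≈ 0.299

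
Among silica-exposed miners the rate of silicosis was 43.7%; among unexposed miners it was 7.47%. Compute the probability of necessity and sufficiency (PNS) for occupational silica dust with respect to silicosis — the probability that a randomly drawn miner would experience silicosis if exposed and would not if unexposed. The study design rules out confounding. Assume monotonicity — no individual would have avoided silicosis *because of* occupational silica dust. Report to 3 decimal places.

PNS ≈ 0.362

p₁ = 0.437, p₀ = 0.0747.
Under exogeneity and monotonicity, PNS = p₁ − p₀.
PNS = 0.437 − 0.0747 = 0.3623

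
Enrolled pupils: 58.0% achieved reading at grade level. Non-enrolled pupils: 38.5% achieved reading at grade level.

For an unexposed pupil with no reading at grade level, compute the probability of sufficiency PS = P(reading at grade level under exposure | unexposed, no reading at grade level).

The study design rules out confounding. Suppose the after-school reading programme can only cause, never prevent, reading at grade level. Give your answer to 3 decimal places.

p₁ = 0.58, p₀ = 0.385.
Under exogeneity and monotonicity, PS = (p₁ − p₀) / (1 − p₀).
PS = (0.58 − 0.385) / (1 − 0.385) = 0.195 / 0.615 ≈ 0.3171

PS ≈ 0.317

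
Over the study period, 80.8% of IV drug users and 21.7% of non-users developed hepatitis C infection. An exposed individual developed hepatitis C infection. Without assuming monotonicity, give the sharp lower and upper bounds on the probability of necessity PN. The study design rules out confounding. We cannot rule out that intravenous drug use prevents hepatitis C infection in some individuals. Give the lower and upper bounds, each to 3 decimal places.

0.731 ≤ PN ≤ 0.969

p₁ = 0.808, p₀ = 0.217.
Under exogeneity alone the bounds on PN are max{0,(p₁−p₀)/p₁} ≤ PN ≤ min{1,(1−p₀)/p₁}.
  lower = (p₁ − p₀)/p₁ = 0.591 / 0.808 ≈ 0.7314
  upper = min{1, (1 − p₀)/p₁} = 0.783 / 0.808 ≈ 0.9691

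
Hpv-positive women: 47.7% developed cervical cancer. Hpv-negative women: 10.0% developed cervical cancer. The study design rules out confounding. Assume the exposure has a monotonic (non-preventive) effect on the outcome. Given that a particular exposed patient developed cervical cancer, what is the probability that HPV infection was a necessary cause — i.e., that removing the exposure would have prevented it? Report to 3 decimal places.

p₁ = 0.477, p₀ = 0.1.
Under exogeneity and monotonicity, PN = (p₁ − p₀) / p₁.
PN = (0.477 − 0.1) / 0.477 = 0.377 / 0.477 ≈ 0.7904

PN ≈ 0.790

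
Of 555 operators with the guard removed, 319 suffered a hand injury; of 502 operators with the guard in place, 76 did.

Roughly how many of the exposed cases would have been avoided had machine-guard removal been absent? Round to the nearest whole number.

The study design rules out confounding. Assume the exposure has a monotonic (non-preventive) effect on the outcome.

about 235 cases

p₁ = P(outcome | exposed) = 319/555 = 0.57477
p₀ = P(outcome | unexposed) = 76/502 = 0.15139
PN = (p₁ − p₀)/p₁ = (0.57477 − 0.15139) / 0.57477 ≈ 0.73660.
Attributable cases ≈ PN × (exposed cases) = 0.73660 × 319 ≈ 234.98.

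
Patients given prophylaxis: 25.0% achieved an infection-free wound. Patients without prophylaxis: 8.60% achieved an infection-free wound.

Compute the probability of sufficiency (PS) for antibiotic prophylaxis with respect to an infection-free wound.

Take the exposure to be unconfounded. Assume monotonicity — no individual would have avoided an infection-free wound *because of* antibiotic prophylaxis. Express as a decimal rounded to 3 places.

PS ≈ 0.179

p₁ = 0.25, p₀ = 0.086.
Under exogeneity and monotonicity, PS = (p₁ − p₀) / (1 − p₀).
PS = (0.25 − 0.086) / (1 − 0.086) = 0.164 / 0.914 ≈ 0.1794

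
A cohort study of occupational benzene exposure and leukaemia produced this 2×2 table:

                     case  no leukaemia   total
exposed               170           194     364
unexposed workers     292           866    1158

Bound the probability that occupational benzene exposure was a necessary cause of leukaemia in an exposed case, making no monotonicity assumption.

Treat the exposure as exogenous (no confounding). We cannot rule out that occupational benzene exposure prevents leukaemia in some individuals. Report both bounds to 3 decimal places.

0.460 ≤ PN ≤ 1.000

p₁ = P(outcome | exposed) = 170/364 = 0.46703
p₀ = P(outcome | unexposed) = 292/1158 = 0.25216
Under exogeneity alone the bounds on PN are max{0,(p₁−p₀)/p₁} ≤ PN ≤ min{1,(1−p₀)/p₁}.
  lower = (p₁ − p₀)/p₁ = 0.21487 / 0.46703 ≈ 0.4601
  upper = min{1, (1 − p₀)/p₁} = 0.74784 / 0.46703 ≈ 1.6013 → capped at 1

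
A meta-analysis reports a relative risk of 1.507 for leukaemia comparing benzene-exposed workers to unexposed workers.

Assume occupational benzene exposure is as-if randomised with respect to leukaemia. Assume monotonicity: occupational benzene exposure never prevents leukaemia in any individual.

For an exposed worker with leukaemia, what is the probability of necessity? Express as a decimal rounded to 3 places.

Under exogeneity and monotonicity, PN = (RR − 1) / RR = 1 − 1/RR.
PN = (1.507 − 1) / 1.507 = 0.507 / 1.507 ≈ 0.3364

PN ≈ 0.336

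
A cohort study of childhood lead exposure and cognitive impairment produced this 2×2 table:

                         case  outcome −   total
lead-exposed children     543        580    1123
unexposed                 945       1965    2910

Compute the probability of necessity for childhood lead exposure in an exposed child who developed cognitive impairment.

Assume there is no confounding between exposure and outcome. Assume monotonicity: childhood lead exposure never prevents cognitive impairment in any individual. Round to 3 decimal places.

PN ≈ 0.328

p₁ = P(outcome | exposed) = 543/1123 = 0.48353
p₀ = P(outcome | unexposed) = 945/2910 = 0.32474
Under exogeneity and monotonicity, PN = (p₁ − p₀)/p₁.
PN = (0.48353 − 0.32474) / 0.48353 ≈ 0.3284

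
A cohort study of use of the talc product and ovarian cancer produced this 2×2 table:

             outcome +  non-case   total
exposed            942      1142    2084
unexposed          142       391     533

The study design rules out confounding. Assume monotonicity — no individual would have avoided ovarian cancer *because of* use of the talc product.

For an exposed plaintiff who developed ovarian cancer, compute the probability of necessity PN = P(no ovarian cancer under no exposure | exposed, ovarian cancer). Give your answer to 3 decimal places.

p₁ = P(outcome | exposed) = 942/2084 = 0.45202
p₀ = P(outcome | unexposed) = 142/533 = 0.26642
Under exogeneity and monotonicity, PN = (p₁ − p₀)/p₁.
PN = (0.45202 − 0.26642) / 0.45202 ≈ 0.4106

PN ≈ 0.411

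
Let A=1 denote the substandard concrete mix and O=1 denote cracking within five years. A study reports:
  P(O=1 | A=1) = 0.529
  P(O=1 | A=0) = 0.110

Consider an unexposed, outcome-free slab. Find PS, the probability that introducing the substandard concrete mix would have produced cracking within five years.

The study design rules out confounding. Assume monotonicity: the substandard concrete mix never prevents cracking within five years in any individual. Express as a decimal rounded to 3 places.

PS ≈ 0.471

Let p₁ = 0.529, p₀ = 0.11.
Under exogeneity and monotonicity, PS = (p₁ − p₀) / (1 − p₀).
PS = (0.529 − 0.11) / (1 − 0.11) = 0.419 / 0.89 ≈ 0.4708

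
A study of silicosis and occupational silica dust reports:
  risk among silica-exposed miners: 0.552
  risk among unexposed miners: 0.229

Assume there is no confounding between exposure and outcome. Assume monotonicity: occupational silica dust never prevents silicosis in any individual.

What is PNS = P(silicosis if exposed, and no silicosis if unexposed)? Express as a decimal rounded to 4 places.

Let p₁ = 0.552, p₀ = 0.229.
Under exogeneity and monotonicity, PNS = p₁ − p₀.
PNS = 0.552 − 0.229 = 0.323

PNS ≈ 0.3230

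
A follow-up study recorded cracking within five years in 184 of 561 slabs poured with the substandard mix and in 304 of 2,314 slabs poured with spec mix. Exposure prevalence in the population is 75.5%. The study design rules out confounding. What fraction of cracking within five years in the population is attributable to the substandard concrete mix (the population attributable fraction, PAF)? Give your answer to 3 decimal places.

p₁ = P(outcome | exposed) = 184/561 = 0.32799
p₀ = P(outcome | unexposed) = 304/2314 = 0.13137
Overall risk P(Y=1) = π·p₁ + (1−π)·p₀ = 0.755×0.32799 + 0.245×0.13137 = 0.27982.
Under exogeneity, PAF = [P(Y=1) − p₀] / P(Y=1).
PAF = (0.27982 − 0.13137) / 0.27982 ≈ 0.5305

PAF ≈ 0.530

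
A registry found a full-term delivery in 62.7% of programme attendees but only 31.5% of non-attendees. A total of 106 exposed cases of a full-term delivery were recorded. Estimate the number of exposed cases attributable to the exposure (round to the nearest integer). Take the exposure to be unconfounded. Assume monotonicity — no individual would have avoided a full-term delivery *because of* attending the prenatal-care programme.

p₁ = 0.627, p₀ = 0.315.
PN = (p₁ − p₀)/p₁ = (0.627 − 0.315) / 0.627 ≈ 0.49761.
Attributable cases ≈ PN × (exposed cases) = 0.49761 × 106 ≈ 52.75.

about 53 cases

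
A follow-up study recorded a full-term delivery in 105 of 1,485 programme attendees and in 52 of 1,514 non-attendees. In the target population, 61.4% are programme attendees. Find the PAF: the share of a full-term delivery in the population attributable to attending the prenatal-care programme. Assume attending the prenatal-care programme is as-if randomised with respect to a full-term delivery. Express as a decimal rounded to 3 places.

p₁ = P(outcome | exposed) = 105/1485 = 0.070707
p₀ = P(outcome | unexposed) = 52/1514 = 0.034346
Overall risk P(Y=1) = π·p₁ + (1−π)·p₀ = 0.614×0.070707 + 0.386×0.034346 = 0.056672.
Under exogeneity, PAF = [P(Y=1) − p₀] / P(Y=1).
PAF = (0.056672 − 0.034346) / 0.056672 ≈ 0.3939

PAF ≈ 0.394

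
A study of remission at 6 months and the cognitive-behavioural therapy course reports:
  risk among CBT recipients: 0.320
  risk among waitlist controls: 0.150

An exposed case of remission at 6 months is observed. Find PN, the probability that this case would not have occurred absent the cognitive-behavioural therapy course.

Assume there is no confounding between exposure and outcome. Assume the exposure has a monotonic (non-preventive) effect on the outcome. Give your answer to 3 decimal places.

Let p₁ = 0.32, p₀ = 0.15.
Under exogeneity and monotonicity, PN = (p₁ − p₀) / p₁.
PN = (0.32 − 0.15) / 0.32 = 0.17 / 0.32 ≈ 0.5312

PN ≈ 0.531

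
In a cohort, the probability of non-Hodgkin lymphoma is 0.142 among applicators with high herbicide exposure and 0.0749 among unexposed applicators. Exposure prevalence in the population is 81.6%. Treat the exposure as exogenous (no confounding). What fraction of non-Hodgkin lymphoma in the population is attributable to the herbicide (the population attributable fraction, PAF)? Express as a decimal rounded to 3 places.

Let p₁ = 0.142, p₀ = 0.0749.
Overall risk P(Y=1) = π·p₁ + (1−π)·p₀ = 0.816×0.142 + 0.184×0.0749 = 0.12965.
Under exogeneity, PAF = [P(Y=1) − p₀] / P(Y=1).
PAF = (0.12965 − 0.0749) / 0.12965 ≈ 0.4223

PAF ≈ 0.422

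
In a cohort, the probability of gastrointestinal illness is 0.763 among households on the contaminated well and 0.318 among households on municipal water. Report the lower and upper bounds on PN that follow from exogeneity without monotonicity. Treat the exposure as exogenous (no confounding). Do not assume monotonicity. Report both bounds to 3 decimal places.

0.583 ≤ PN ≤ 0.894

Let p₁ = 0.763, p₀ = 0.318.
Under exogeneity alone the bounds on PN are max{0,(p₁−p₀)/p₁} ≤ PN ≤ min{1,(1−p₀)/p₁}.
  lower = (p₁ − p₀)/p₁ = 0.445 / 0.763 ≈ 0.5832
  upper = min{1, (1 − p₀)/p₁} = 0.682 / 0.763 ≈ 0.8938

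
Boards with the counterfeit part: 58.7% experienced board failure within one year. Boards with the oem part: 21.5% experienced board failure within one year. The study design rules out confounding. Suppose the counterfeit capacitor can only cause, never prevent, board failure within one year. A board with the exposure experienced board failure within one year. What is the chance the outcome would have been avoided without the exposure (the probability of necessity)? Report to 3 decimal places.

p₁ = 0.587, p₀ = 0.215.
Under exogeneity and monotonicity, PN = (p₁ − p₀) / p₁.
PN = (0.587 − 0.215) / 0.587 = 0.372 / 0.587 ≈ 0.6337

PN ≈ 0.634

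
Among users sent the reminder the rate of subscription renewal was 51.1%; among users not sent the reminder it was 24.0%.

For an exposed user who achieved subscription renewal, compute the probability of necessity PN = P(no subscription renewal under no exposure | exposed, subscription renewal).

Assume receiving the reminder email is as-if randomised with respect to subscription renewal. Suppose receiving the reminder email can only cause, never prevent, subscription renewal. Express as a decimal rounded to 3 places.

p₁ = 0.511, p₀ = 0.24.
Under exogeneity and monotonicity, PN = (p₁ − p₀) / p₁.
PN = (0.511 − 0.24) / 0.511 = 0.271 / 0.511 ≈ 0.5303

PN ≈ 0.530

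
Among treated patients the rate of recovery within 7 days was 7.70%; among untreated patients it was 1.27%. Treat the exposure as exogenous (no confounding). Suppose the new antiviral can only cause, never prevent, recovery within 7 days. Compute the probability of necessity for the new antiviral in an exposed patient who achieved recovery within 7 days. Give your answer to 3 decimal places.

p₁ = 0.077, p₀ = 0.0127.
Under exogeneity and monotonicity, PN = (p₁ − p₀) / p₁.
PN = (0.077 − 0.0127) / 0.077 = 0.0643 / 0.077 ≈ 0.8351

PN ≈ 0.835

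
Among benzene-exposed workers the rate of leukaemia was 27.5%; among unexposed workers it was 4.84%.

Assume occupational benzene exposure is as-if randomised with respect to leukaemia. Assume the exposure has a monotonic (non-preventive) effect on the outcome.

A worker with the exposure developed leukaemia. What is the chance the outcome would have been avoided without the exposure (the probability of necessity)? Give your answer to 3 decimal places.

p₁ = 0.275, p₀ = 0.0484.
Under exogeneity and monotonicity, PN = (p₁ − p₀) / p₁.
PN = (0.275 − 0.0484) / 0.275 = 0.2266 / 0.275 ≈ 0.8240

PN ≈ 0.824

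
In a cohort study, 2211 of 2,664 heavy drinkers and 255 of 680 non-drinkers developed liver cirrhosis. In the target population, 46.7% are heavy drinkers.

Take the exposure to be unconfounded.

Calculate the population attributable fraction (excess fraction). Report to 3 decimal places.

PAF ≈ 0.362

p₁ = P(outcome | exposed) = 2211/2664 = 0.82995
p₀ = P(outcome | unexposed) = 255/680 = 0.375
Overall risk P(Y=1) = π·p₁ + (1−π)·p₀ = 0.467×0.82995 + 0.533×0.375 = 0.58746.
Under exogeneity, PAF = [P(Y=1) − p₀] / P(Y=1).
PAF = (0.58746 − 0.375) / 0.58746 ≈ 0.3617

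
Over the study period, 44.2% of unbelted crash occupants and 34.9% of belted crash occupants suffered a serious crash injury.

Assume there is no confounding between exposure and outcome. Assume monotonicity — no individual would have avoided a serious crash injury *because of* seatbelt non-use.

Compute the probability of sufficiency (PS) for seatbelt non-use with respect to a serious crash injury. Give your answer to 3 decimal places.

p₁ = 0.442, p₀ = 0.349.
Under exogeneity and monotonicity, PS = (p₁ − p₀) / (1 − p₀).
PS = (0.442 − 0.349) / (1 − 0.349) = 0.093 / 0.651 ≈ 0.1429

PS ≈ 0.143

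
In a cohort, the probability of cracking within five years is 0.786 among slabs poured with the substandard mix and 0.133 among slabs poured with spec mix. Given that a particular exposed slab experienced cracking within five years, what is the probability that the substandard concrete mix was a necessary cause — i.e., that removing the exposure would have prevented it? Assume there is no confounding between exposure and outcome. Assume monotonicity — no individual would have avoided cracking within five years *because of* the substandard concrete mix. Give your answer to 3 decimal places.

Let p₁ = 0.786, p₀ = 0.133.
Under exogeneity and monotonicity, PN = (p₁ − p₀) / p₁.
PN = (0.786 − 0.133) / 0.786 = 0.653 / 0.786 ≈ 0.8308

PN ≈ 0.831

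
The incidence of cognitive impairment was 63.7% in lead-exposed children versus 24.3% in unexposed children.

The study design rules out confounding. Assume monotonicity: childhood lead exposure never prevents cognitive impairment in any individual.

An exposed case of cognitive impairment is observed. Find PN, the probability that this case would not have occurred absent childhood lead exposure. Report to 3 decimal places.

PN ≈ 0.619

p₁ = 0.637, p₀ = 0.243.
Under exogeneity and monotonicity, PN = (p₁ − p₀) / p₁.
PN = (0.637 − 0.243) / 0.637 = 0.394 / 0.637 ≈ 0.6185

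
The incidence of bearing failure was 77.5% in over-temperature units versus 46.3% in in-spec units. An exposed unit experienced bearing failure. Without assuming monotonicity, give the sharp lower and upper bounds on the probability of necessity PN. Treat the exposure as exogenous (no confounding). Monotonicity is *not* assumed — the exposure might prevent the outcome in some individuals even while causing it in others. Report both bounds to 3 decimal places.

p₁ = 0.775, p₀ = 0.463.
Under exogeneity alone the bounds on PN are max{0,(p₁−p₀)/p₁} ≤ PN ≤ min{1,(1−p₀)/p₁}.
  lower = (p₁ − p₀)/p₁ = 0.312 / 0.775 ≈ 0.4026
  upper = min{1, (1 − p₀)/p₁} = 0.537 / 0.775 ≈ 0.6929

0.403 ≤ PN ≤ 0.693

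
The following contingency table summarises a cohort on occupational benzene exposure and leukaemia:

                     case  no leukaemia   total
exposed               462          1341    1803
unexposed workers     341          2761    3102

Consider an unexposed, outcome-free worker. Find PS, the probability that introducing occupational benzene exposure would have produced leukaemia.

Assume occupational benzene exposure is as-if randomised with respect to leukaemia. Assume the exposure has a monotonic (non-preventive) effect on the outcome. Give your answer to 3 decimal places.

PS ≈ 0.164

p₁ = P(outcome | exposed) = 462/1803 = 0.25624
p₀ = P(outcome | unexposed) = 341/3102 = 0.10993
Under exogeneity and monotonicity, PS = (p₁ − p₀) / (1 − p₀).
PS = (0.25624 − 0.10993) / (1 − 0.10993) = 0.14631 / 0.89007 ≈ 0.1644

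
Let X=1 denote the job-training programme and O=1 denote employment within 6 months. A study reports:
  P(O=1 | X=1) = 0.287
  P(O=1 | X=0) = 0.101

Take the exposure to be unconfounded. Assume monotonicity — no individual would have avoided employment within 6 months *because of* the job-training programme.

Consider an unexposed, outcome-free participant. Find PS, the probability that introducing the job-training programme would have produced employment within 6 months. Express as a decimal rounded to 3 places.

PS ≈ 0.207

Let p₁ = 0.287, p₀ = 0.101.
Under exogeneity and monotonicity, PS = (p₁ − p₀) / (1 − p₀).
PS = (0.287 − 0.101) / (1 − 0.101) = 0.186 / 0.899 ≈ 0.2069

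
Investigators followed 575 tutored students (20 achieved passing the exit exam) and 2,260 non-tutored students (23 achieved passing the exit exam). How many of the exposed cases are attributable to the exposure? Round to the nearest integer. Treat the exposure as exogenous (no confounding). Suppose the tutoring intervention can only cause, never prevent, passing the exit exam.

about 14 cases

p₁ = P(outcome | exposed) = 20/575 = 0.034783
p₀ = P(outcome | unexposed) = 23/2260 = 0.010177
PN = (p₁ − p₀)/p₁ = (0.034783 − 0.010177) / 0.034783 ≈ 0.70741.
Attributable cases ≈ PN × (exposed cases) = 0.70741 × 20 ≈ 14.15.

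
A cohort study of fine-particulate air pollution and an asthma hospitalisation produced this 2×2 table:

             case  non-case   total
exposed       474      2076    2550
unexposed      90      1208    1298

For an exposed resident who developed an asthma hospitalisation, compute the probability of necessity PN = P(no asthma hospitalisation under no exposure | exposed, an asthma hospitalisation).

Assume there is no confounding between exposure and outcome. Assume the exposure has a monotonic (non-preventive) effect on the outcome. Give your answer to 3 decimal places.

PN ≈ 0.627

p₁ = P(outcome | exposed) = 474/2550 = 0.18588
p₀ = P(outcome | unexposed) = 90/1298 = 0.069337
Under exogeneity and monotonicity, PN = (p₁ − p₀) / p₁.
PN = (0.18588 − 0.069337) / 0.18588 = 0.11654 / 0.18588 ≈ 0.6270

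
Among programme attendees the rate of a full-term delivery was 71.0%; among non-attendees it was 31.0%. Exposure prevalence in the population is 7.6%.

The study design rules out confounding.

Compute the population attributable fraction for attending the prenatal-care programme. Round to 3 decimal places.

p₁ = 0.71, p₀ = 0.31.
Overall risk P(Y=1) = π·p₁ + (1−π)·p₀ = 0.076×0.71 + 0.924×0.31 = 0.3404.
Under exogeneity, PAF = [P(Y=1) − p₀] / P(Y=1).
PAF = (0.3404 − 0.31) / 0.3404 ≈ 0.0893

PAF ≈ 0.089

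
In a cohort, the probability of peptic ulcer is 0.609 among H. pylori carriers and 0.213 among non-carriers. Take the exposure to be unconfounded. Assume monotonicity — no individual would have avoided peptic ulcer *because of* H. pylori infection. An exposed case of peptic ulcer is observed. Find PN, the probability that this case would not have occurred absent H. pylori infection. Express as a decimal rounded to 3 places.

Let p₁ = 0.609, p₀ = 0.213.
Under exogeneity and monotonicity, PN = (p₁ − p₀) / p₁.
PN = (0.609 − 0.213) / 0.609 = 0.396 / 0.609 ≈ 0.6502

PN ≈ 0.650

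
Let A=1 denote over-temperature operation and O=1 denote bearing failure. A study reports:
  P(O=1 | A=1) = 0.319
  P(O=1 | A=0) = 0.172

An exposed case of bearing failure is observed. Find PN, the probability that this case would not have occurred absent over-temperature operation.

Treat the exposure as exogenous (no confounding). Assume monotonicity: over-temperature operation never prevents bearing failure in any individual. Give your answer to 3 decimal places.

PN ≈ 0.461

Let p₁ = 0.319, p₀ = 0.172.
Under exogeneity and monotonicity, PN = (p₁ − p₀) / p₁.
PN = (0.319 − 0.172) / 0.319 = 0.147 / 0.319 ≈ 0.4608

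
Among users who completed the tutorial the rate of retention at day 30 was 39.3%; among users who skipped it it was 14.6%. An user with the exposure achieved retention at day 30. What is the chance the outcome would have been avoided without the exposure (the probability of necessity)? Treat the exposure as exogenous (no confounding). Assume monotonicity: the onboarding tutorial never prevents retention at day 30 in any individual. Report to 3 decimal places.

PN ≈ 0.628

p₁ = 0.393, p₀ = 0.146.
Under exogeneity and monotonicity, PN = (p₁ − p₀) / p₁.
PN = (0.393 − 0.146) / 0.393 = 0.247 / 0.393 ≈ 0.6285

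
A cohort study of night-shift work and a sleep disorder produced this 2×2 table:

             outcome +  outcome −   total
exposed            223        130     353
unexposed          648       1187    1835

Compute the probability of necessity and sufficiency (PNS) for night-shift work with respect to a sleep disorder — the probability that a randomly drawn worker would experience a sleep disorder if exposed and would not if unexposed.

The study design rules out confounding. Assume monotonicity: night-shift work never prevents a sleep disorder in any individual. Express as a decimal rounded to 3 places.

p₁ = P(outcome | exposed) = 223/353 = 0.63173
p₀ = P(outcome | unexposed) = 648/1835 = 0.35313
Under exogeneity and monotonicity, PNS = p₁ − p₀.
PNS = 0.63173 − 0.35313 = 0.27859

PNS ≈ 0.279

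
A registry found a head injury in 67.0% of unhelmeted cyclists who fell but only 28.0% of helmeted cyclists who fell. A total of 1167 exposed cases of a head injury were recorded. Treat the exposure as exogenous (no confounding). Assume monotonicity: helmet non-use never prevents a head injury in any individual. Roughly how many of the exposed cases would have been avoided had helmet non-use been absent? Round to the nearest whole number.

p₁ = 0.67, p₀ = 0.28.
PN = (p₁ − p₀)/p₁ = (0.67 − 0.28) / 0.67 ≈ 0.58209.
Attributable cases ≈ PN × (exposed cases) = 0.58209 × 1167 ≈ 679.30.

about 679 cases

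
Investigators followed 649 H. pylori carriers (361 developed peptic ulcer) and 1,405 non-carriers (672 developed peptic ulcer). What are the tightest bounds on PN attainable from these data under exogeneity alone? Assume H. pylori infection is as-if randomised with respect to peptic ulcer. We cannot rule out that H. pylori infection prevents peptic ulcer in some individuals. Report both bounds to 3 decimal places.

0.140 ≤ PN ≤ 0.938

p₁ = P(outcome | exposed) = 361/649 = 0.55624
p₀ = P(outcome | unexposed) = 672/1405 = 0.47829
Under exogeneity alone the bounds on PN are max{0,(p₁−p₀)/p₁} ≤ PN ≤ min{1,(1−p₀)/p₁}.
  lower = (p₁ − p₀)/p₁ = 0.077949 / 0.55624 ≈ 0.1401
  upper = min{1, (1 − p₀)/p₁} = 0.52171 / 0.55624 ≈ 0.9379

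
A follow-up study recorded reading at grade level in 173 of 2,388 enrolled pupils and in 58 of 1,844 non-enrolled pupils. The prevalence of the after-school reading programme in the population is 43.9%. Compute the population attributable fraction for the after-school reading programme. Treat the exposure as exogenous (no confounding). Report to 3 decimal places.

p₁ = P(outcome | exposed) = 173/2388 = 0.072446
p₀ = P(outcome | unexposed) = 58/1844 = 0.031453
Overall risk P(Y=1) = π·p₁ + (1−π)·p₀ = 0.439×0.072446 + 0.561×0.031453 = 0.049449.
Under exogeneity, PAF = [P(Y=1) − p₀] / P(Y=1).
PAF = (0.049449 − 0.031453) / 0.049449 ≈ 0.3639

PAF ≈ 0.364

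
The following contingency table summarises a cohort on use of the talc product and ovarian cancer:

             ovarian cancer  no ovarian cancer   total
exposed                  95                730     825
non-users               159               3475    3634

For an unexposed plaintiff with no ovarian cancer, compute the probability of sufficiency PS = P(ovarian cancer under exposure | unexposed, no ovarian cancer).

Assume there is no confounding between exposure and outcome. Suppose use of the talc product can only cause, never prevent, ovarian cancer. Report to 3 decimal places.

PS ≈ 0.075

p₁ = P(outcome | exposed) = 95/825 = 0.11515
p₀ = P(outcome | unexposed) = 159/3634 = 0.043753
Under exogeneity and monotonicity, PS = (p₁ − p₀)/(1 − p₀).
PS = (0.11515 − 0.043753) / 0.95625 ≈ 0.0747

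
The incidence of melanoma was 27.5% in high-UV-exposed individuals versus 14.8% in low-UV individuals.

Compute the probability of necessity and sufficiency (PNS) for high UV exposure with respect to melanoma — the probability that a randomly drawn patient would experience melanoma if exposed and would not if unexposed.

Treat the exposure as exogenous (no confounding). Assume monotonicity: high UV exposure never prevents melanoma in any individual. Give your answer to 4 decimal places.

PNS ≈ 0.1270

p₁ = 0.275, p₀ = 0.148.
Under exogeneity and monotonicity, PNS = p₁ − p₀.
PNS = 0.275 − 0.148 = 0.127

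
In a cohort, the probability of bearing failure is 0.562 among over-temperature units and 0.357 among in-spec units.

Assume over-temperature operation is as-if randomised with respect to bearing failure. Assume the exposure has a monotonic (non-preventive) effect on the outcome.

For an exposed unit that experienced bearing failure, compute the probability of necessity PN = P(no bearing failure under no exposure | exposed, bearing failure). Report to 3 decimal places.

PN ≈ 0.365

Let p₁ = 0.562, p₀ = 0.357.
Under exogeneity and monotonicity, PN = (p₁ − p₀) / p₁.
PN = (0.562 − 0.357) / 0.562 = 0.205 / 0.562 ≈ 0.3648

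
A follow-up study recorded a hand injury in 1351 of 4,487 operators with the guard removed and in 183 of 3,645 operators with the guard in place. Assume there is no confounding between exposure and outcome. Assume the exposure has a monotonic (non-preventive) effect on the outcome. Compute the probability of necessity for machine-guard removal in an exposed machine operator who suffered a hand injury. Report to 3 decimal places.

p₁ = P(outcome | exposed) = 1351/4487 = 0.30109
p₀ = P(outcome | unexposed) = 183/3645 = 0.050206
Under exogeneity and monotonicity, PN = (p₁ − p₀) / p₁.
PN = (0.30109 − 0.050206) / 0.30109 = 0.25089 / 0.30109 ≈ 0.8333

PN ≈ 0.833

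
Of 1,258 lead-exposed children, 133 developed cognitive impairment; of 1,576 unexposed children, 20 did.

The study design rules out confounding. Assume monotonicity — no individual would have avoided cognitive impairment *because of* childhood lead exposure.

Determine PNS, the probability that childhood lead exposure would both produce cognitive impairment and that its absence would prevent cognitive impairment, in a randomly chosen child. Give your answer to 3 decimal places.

p₁ = P(outcome | exposed) = 133/1258 = 0.10572
p₀ = P(outcome | unexposed) = 20/1576 = 0.01269
Under exogeneity and monotonicity, PNS = p₁ − p₀.
PNS = 0.10572 − 0.01269 = 0.093033

PNS ≈ 0.093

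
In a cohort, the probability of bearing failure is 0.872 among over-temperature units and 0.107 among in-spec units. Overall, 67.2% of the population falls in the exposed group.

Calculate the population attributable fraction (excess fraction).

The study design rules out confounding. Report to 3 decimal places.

Let p₁ = 0.872, p₀ = 0.107.
Overall risk P(Y=1) = π·p₁ + (1−π)·p₀ = 0.672×0.872 + 0.328×0.107 = 0.62108.
Under exogeneity, PAF = [P(Y=1) − p₀] / P(Y=1).
PAF = (0.62108 − 0.107) / 0.62108 ≈ 0.8277

PAF ≈ 0.828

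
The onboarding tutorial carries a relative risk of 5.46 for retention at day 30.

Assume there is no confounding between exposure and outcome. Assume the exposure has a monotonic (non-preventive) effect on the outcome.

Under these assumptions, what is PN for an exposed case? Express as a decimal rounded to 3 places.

Under exogeneity and monotonicity, PN = (RR − 1) / RR = 1 − 1/RR.
PN = (5.46 − 1) / 5.46 = 4.46 / 5.46 ≈ 0.8168

PN ≈ 0.817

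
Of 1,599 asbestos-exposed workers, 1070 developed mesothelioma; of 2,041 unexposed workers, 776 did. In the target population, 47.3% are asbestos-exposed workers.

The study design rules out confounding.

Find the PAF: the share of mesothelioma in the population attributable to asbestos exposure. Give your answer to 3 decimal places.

PAF ≈ 0.264

p₁ = P(outcome | exposed) = 1070/1599 = 0.66917
p₀ = P(outcome | unexposed) = 776/2041 = 0.38021
Overall risk P(Y=1) = π·p₁ + (1−π)·p₀ = 0.473×0.66917 + 0.527×0.38021 = 0.51689.
Under exogeneity, PAF = [P(Y=1) − p₀] / P(Y=1).
PAF = (0.51689 − 0.38021) / 0.51689 ≈ 0.2644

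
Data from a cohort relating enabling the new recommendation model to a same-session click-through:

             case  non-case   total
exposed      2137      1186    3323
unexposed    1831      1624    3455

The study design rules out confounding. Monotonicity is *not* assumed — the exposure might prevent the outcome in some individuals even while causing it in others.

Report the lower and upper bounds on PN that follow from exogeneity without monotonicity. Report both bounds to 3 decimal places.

p₁ = P(outcome | exposed) = 2137/3323 = 0.64309
p₀ = P(outcome | unexposed) = 1831/3455 = 0.52996
Under exogeneity alone the bounds on PN are max{0,(p₁−p₀)/p₁} ≤ PN ≤ min{1,(1−p₀)/p₁}.
  lower = (p₁ − p₀)/p₁ = 0.11314 / 0.64309 ≈ 0.1759
  upper = min{1, (1 − p₀)/p₁} = 0.47004 / 0.64309 ≈ 0.7309

0.176 ≤ PN ≤ 0.731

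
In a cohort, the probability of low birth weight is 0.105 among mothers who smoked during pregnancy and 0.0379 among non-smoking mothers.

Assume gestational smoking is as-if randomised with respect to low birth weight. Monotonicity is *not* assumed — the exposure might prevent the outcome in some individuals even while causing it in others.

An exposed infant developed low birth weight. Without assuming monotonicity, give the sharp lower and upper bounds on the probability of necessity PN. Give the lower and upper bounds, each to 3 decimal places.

Let p₁ = 0.105, p₀ = 0.0379.
Under exogeneity alone the bounds on PN are max{0,(p₁−p₀)/p₁} ≤ PN ≤ min{1,(1−p₀)/p₁}.
  lower = (p₁ − p₀)/p₁ = 0.0671 / 0.105 ≈ 0.6390
  upper = min{1, (1 − p₀)/p₁} = 0.9621 / 0.105 ≈ 9.1629 → capped at 1

0.639 ≤ PN ≤ 1.000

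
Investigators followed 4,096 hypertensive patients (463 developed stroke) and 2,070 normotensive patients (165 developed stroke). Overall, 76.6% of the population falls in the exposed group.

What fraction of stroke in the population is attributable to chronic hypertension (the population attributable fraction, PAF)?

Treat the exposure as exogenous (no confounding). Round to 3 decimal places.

p₁ = P(outcome | exposed) = 463/4096 = 0.11304
p₀ = P(outcome | unexposed) = 165/2070 = 0.07971
Overall risk P(Y=1) = π·p₁ + (1−π)·p₀ = 0.766×0.11304 + 0.234×0.07971 = 0.10524.
Under exogeneity, PAF = [P(Y=1) − p₀] / P(Y=1).
PAF = (0.10524 − 0.07971) / 0.10524 ≈ 0.2426

PAF ≈ 0.243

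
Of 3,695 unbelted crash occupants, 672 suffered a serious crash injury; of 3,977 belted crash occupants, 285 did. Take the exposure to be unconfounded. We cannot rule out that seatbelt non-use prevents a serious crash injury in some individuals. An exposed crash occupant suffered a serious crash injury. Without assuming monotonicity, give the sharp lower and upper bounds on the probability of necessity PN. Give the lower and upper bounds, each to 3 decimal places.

p₁ = P(outcome | exposed) = 672/3695 = 0.18187
p₀ = P(outcome | unexposed) = 285/3977 = 0.071662
Under exogeneity alone the bounds on PN are max{0,(p₁−p₀)/p₁} ≤ PN ≤ min{1,(1−p₀)/p₁}.
  lower = (p₁ − p₀)/p₁ = 0.11021 / 0.18187 ≈ 0.6060
  upper = min{1, (1 − p₀)/p₁} = 0.92834 / 0.18187 ≈ 5.1045 → capped at 1

0.606 ≤ PN ≤ 1.000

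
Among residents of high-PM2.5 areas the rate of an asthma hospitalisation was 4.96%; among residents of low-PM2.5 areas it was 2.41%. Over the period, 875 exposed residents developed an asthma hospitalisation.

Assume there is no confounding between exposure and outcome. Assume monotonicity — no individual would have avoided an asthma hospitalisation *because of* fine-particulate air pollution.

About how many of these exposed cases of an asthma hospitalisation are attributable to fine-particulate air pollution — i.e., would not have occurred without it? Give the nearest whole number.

about 450 cases

p₁ = 0.0496, p₀ = 0.0241.
PN = (p₁ − p₀)/p₁ = (0.0496 − 0.0241) / 0.0496 ≈ 0.51411.
Attributable cases ≈ PN × (exposed cases) = 0.51411 × 875 ≈ 449.85.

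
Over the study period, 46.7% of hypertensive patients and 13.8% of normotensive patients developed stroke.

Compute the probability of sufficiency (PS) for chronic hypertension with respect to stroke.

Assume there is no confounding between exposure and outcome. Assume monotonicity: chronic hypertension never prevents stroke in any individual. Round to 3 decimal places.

p₁ = 0.467, p₀ = 0.138.
Under exogeneity and monotonicity, PS = (p₁ − p₀) / (1 − p₀).
PS = (0.467 − 0.138) / (1 − 0.138) = 0.329 / 0.862 ≈ 0.3817

PS ≈ 0.382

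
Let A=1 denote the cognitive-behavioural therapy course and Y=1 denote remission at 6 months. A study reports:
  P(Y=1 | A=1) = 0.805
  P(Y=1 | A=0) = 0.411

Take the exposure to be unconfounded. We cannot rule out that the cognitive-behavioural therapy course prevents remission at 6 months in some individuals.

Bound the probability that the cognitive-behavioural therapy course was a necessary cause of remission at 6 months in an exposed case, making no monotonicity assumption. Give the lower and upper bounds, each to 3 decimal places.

0.489 ≤ PN ≤ 0.732

Let p₁ = 0.805, p₀ = 0.411.
Under exogeneity alone the bounds on PN are max{0,(p₁−p₀)/p₁} ≤ PN ≤ min{1,(1−p₀)/p₁}.
  lower = (p₁ − p₀)/p₁ = 0.394 / 0.805 ≈ 0.4894
  upper = min{1, (1 − p₀)/p₁} = 0.589 / 0.805 ≈ 0.7317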